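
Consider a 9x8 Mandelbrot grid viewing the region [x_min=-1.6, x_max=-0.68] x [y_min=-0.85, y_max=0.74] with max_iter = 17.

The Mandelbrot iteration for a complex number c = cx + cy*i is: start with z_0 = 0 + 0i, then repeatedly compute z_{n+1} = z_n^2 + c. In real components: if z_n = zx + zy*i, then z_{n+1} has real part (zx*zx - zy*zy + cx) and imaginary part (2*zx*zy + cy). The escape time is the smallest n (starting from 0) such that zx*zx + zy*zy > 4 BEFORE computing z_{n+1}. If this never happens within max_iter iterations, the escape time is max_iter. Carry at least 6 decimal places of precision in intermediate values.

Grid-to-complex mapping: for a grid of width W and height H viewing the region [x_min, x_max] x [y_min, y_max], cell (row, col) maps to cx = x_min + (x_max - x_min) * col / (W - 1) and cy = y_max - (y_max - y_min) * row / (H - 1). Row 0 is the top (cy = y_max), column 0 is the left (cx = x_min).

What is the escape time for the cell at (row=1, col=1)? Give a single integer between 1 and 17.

z_0 = 0 + 0i, c = -1.4850 + 0.5129i
Iter 1: z = -1.4850 + 0.5129i, |z|^2 = 2.4682
Iter 2: z = 0.4572 + -1.0103i, |z|^2 = 1.2298
Iter 3: z = -2.2967 + -0.4110i, |z|^2 = 5.4439
Escaped at iteration 3

Answer: 3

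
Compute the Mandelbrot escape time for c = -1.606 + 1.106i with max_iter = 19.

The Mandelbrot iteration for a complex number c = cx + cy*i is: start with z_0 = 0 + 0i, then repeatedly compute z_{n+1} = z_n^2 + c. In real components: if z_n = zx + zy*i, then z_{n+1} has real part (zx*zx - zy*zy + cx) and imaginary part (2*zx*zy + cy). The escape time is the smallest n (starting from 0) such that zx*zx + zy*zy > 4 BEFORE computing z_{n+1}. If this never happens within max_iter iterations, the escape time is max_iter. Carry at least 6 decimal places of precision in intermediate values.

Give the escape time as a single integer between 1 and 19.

z_0 = 0 + 0i, c = -1.6060 + 1.1060i
Iter 1: z = -1.6060 + 1.1060i, |z|^2 = 3.8025
Iter 2: z = -0.2500 + -2.4465i, |z|^2 = 6.0477
Escaped at iteration 2

Answer: 2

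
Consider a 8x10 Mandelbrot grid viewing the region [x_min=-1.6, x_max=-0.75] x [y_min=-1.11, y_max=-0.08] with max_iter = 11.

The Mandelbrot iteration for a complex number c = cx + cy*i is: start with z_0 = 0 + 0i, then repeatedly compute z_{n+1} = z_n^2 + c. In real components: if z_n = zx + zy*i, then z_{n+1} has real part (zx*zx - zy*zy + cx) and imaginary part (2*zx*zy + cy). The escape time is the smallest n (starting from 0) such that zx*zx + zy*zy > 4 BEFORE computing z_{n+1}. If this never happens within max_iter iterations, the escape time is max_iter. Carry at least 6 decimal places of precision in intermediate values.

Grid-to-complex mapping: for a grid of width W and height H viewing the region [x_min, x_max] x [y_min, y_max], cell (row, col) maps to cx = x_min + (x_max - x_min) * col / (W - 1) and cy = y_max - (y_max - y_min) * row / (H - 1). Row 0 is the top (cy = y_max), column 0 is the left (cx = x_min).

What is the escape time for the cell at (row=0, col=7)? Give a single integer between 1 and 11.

Answer: 11

Derivation:
z_0 = 0 + 0i, c = -0.7500 + -0.0800i
Iter 1: z = -0.7500 + -0.0800i, |z|^2 = 0.5689
Iter 2: z = -0.1939 + 0.0400i, |z|^2 = 0.0392
Iter 3: z = -0.7140 + -0.0955i, |z|^2 = 0.5189
Iter 4: z = -0.2493 + 0.0564i, |z|^2 = 0.0653
Iter 5: z = -0.6910 + -0.1081i, |z|^2 = 0.4892
Iter 6: z = -0.2842 + 0.0694i, |z|^2 = 0.0856
Iter 7: z = -0.6741 + -0.1195i, |z|^2 = 0.4686
Iter 8: z = -0.3099 + 0.0810i, |z|^2 = 0.1026
Iter 9: z = -0.6605 + -0.1302i, |z|^2 = 0.4532
Iter 10: z = -0.3307 + 0.0920i, |z|^2 = 0.1178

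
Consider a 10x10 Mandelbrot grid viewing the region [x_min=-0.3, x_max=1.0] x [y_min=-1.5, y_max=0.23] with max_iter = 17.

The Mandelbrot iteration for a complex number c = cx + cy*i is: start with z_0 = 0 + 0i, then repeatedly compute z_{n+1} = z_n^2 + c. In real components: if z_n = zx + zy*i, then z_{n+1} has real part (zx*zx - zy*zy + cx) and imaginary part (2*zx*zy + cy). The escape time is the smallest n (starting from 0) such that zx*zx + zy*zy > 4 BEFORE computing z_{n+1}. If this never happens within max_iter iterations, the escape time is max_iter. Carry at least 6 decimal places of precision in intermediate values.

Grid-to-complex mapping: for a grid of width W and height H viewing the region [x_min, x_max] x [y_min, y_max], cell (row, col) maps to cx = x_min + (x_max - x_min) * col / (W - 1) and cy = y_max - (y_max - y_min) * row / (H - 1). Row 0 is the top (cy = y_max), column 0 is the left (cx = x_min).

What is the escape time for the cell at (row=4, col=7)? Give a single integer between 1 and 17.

z_0 = 0 + 0i, c = 0.7111 + -0.5389i
Iter 1: z = 0.7111 + -0.5389i, |z|^2 = 0.7961
Iter 2: z = 0.9264 + -1.3053i, |z|^2 = 2.5620
Iter 3: z = -0.1345 + -2.9573i, |z|^2 = 8.7639
Escaped at iteration 3

Answer: 3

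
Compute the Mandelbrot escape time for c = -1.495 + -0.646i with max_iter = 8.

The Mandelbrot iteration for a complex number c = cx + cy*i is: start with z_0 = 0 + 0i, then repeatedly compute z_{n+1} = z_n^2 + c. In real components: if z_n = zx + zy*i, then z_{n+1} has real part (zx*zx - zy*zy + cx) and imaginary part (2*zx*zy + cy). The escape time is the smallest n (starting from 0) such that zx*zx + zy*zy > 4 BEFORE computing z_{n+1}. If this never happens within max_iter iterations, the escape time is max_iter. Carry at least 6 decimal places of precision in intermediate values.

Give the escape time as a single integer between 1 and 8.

Answer: 3

Derivation:
z_0 = 0 + 0i, c = -1.4950 + -0.6460i
Iter 1: z = -1.4950 + -0.6460i, |z|^2 = 2.6523
Iter 2: z = 0.3227 + 1.2855i, |z|^2 = 1.7568
Iter 3: z = -3.0435 + 0.1837i, |z|^2 = 9.2965
Escaped at iteration 3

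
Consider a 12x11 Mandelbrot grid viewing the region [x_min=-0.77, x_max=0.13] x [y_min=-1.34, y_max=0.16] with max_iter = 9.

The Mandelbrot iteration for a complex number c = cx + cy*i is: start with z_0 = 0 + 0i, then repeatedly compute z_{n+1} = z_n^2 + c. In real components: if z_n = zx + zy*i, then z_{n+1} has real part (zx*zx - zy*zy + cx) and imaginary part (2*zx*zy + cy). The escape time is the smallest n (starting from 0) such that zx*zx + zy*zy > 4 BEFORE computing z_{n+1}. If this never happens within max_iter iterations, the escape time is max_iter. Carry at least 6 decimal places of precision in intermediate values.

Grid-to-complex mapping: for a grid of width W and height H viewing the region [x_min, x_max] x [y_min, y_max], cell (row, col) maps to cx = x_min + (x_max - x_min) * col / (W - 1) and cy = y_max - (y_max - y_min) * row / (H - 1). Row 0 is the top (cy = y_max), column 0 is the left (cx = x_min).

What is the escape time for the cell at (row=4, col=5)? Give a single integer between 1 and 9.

z_0 = 0 + 0i, c = -0.3609 + -0.4400i
Iter 1: z = -0.3609 + -0.4400i, |z|^2 = 0.3239
Iter 2: z = -0.4243 + -0.1224i, |z|^2 = 0.1950
Iter 3: z = -0.1959 + -0.3361i, |z|^2 = 0.1514
Iter 4: z = -0.4355 + -0.3083i, |z|^2 = 0.2847
Iter 5: z = -0.2663 + -0.1715i, |z|^2 = 0.1003
Iter 6: z = -0.3194 + -0.3487i, |z|^2 = 0.2236
Iter 7: z = -0.3805 + -0.2173i, |z|^2 = 0.1920
Iter 8: z = -0.2633 + -0.2747i, |z|^2 = 0.1448

Answer: 9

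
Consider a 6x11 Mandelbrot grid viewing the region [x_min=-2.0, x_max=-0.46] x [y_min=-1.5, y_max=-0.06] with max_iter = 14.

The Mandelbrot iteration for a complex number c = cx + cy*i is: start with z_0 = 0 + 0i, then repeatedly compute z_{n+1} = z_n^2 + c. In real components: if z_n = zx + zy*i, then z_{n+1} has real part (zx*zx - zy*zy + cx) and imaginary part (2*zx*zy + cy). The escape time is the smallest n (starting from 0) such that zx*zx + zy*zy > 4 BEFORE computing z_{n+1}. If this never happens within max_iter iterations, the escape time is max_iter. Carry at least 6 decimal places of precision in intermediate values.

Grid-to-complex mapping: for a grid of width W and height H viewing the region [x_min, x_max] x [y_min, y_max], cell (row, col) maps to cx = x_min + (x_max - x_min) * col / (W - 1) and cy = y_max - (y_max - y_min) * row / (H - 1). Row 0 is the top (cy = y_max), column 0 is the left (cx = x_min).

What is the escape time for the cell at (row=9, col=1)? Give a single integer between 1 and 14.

Answer: 1

Derivation:
z_0 = 0 + 0i, c = -1.6920 + -1.3560i
Iter 1: z = -1.6920 + -1.3560i, |z|^2 = 4.7016
Escaped at iteration 1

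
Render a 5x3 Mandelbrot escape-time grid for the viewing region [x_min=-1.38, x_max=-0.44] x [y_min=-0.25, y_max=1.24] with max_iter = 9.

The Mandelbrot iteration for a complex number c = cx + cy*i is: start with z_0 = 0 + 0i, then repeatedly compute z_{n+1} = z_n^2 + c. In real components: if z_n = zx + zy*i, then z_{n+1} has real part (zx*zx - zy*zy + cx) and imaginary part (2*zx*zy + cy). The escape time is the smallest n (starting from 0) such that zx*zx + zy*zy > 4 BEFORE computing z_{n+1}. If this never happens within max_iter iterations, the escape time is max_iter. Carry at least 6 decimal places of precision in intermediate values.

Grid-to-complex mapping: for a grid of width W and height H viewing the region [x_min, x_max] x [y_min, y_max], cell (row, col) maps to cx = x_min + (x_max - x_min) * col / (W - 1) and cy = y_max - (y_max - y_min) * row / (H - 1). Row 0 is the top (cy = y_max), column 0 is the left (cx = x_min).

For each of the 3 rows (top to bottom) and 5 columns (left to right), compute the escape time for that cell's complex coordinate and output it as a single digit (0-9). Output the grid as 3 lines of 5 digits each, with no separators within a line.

(row=0, col=0): c = -1.3800 + 1.2400i → escape time 2
(row=0, col=1): c = -1.1450 + 1.2400i → escape time 2
(row=0, col=2): c = -0.9100 + 1.2400i → escape time 3
(row=0, col=3): c = -0.6750 + 1.2400i → escape time 3
(row=0, col=4): c = -0.4400 + 1.2400i → escape time 3
(row=1, col=0): c = -1.3800 + 0.4950i → escape time 3
(row=1, col=1): c = -1.1450 + 0.4950i → escape time 5
(row=1, col=2): c = -0.9100 + 0.4950i → escape time 5
(row=1, col=3): c = -0.6750 + 0.4950i → escape time 9
(row=1, col=4): c = -0.4400 + 0.4950i → escape time 9
(row=2, col=0): c = -1.3800 + -0.2500i → escape time 6
(row=2, col=1): c = -1.1450 + -0.2500i → escape time 9
(row=2, col=2): c = -0.9100 + -0.2500i → escape time 9
(row=2, col=3): c = -0.6750 + -0.2500i → escape time 9
(row=2, col=4): c = -0.4400 + -0.2500i → escape time 9

Answer: 22333
35599
69999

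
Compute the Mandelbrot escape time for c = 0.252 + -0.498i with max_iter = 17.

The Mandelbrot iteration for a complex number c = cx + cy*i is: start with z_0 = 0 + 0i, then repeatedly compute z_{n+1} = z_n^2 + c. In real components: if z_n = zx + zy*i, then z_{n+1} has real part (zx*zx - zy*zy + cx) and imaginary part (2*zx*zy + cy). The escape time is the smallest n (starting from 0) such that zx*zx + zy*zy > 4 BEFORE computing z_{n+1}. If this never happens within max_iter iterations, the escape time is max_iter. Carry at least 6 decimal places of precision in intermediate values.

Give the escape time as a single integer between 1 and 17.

z_0 = 0 + 0i, c = 0.2520 + -0.4980i
Iter 1: z = 0.2520 + -0.4980i, |z|^2 = 0.3115
Iter 2: z = 0.0675 + -0.7490i, |z|^2 = 0.5655
Iter 3: z = -0.3044 + -0.5991i, |z|^2 = 0.4516
Iter 4: z = -0.0143 + -0.1332i, |z|^2 = 0.0180
Iter 5: z = 0.2345 + -0.4942i, |z|^2 = 0.2992
Iter 6: z = 0.0627 + -0.7297i, |z|^2 = 0.5365
Iter 7: z = -0.2766 + -0.5896i, |z|^2 = 0.4241
Iter 8: z = -0.0191 + -0.1719i, |z|^2 = 0.0299
Iter 9: z = 0.2228 + -0.4914i, |z|^2 = 0.2912
Iter 10: z = 0.0601 + -0.7170i, |z|^2 = 0.5177
Iter 11: z = -0.2585 + -0.5842i, |z|^2 = 0.4081
Iter 12: z = -0.0225 + -0.1960i, |z|^2 = 0.0389
Iter 13: z = 0.2141 + -0.4892i, |z|^2 = 0.2851
Iter 14: z = 0.0585 + -0.7075i, |z|^2 = 0.5039
Iter 15: z = -0.2451 + -0.5808i, |z|^2 = 0.3974
Iter 16: z = -0.0253 + -0.2133i, |z|^2 = 0.0461

Answer: 17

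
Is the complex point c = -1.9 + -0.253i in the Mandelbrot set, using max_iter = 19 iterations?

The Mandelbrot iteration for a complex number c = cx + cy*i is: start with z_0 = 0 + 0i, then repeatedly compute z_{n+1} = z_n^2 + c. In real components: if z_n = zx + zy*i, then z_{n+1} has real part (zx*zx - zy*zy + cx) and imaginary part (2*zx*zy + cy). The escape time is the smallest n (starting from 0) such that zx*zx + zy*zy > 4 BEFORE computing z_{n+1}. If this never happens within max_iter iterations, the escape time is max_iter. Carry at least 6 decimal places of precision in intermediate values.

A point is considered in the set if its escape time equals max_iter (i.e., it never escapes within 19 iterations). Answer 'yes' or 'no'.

Answer: no

Derivation:
z_0 = 0 + 0i, c = -1.9000 + -0.2530i
Iter 1: z = -1.9000 + -0.2530i, |z|^2 = 3.6740
Iter 2: z = 1.6460 + 0.7084i, |z|^2 = 3.2111
Iter 3: z = 0.3075 + 2.0790i, |z|^2 = 4.4169
Escaped at iteration 3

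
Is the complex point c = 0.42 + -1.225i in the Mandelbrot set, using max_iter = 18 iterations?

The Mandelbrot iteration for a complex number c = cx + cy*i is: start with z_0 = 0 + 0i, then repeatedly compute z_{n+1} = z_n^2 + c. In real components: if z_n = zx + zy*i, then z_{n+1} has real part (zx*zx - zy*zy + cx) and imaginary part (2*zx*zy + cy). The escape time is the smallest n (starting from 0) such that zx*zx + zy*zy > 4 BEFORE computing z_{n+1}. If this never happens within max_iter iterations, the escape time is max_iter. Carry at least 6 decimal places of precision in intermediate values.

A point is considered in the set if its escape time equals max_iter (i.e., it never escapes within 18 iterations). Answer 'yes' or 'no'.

Answer: no

Derivation:
z_0 = 0 + 0i, c = 0.4200 + -1.2250i
Iter 1: z = 0.4200 + -1.2250i, |z|^2 = 1.6770
Iter 2: z = -0.9042 + -2.2540i, |z|^2 = 5.8981
Escaped at iteration 2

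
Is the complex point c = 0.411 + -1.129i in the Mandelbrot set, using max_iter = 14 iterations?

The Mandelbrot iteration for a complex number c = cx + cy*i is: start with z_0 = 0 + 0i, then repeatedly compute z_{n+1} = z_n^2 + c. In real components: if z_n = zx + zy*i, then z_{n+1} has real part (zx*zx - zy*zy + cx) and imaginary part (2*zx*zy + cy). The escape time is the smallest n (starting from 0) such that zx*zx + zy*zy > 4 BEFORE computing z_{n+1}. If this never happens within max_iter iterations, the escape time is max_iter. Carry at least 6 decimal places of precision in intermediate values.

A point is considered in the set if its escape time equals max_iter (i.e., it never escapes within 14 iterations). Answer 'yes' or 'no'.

z_0 = 0 + 0i, c = 0.4110 + -1.1290i
Iter 1: z = 0.4110 + -1.1290i, |z|^2 = 1.4436
Iter 2: z = -0.6947 + -2.0570i, |z|^2 = 4.7140
Escaped at iteration 2

Answer: no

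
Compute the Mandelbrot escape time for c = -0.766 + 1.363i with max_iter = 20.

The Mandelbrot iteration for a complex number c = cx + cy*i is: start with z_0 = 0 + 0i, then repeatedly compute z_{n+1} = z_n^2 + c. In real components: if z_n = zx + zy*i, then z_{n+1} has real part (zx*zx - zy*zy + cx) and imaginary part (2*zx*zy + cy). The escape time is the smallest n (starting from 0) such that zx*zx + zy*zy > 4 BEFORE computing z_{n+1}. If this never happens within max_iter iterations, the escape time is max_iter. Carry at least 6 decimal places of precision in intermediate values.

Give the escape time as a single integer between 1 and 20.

Answer: 2

Derivation:
z_0 = 0 + 0i, c = -0.7660 + 1.3630i
Iter 1: z = -0.7660 + 1.3630i, |z|^2 = 2.4445
Iter 2: z = -2.0370 + -0.7251i, |z|^2 = 4.6752
Escaped at iteration 2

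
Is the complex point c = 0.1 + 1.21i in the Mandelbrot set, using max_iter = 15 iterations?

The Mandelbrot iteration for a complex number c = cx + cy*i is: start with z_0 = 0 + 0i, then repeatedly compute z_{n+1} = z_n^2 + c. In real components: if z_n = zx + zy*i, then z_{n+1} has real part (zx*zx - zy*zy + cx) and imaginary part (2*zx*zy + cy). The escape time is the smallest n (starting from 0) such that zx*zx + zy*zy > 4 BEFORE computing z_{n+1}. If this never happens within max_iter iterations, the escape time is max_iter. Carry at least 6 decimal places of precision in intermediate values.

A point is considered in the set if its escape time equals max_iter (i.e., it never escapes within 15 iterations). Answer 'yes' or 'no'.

z_0 = 0 + 0i, c = 0.1000 + 1.2100i
Iter 1: z = 0.1000 + 1.2100i, |z|^2 = 1.4741
Iter 2: z = -1.3541 + 1.4520i, |z|^2 = 3.9419
Iter 3: z = -0.1747 + -2.7223i, |z|^2 = 7.4415
Escaped at iteration 3

Answer: no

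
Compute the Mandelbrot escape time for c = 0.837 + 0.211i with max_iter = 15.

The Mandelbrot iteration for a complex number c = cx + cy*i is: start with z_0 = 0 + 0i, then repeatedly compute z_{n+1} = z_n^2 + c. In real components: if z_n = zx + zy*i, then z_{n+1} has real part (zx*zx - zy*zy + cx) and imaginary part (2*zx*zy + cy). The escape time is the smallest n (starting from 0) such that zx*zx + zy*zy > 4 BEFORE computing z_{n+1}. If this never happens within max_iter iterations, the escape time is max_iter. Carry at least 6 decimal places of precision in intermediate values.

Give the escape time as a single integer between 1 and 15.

Answer: 3

Derivation:
z_0 = 0 + 0i, c = 0.8370 + 0.2110i
Iter 1: z = 0.8370 + 0.2110i, |z|^2 = 0.7451
Iter 2: z = 1.4930 + 0.5642i, |z|^2 = 2.5475
Iter 3: z = 2.7479 + 1.8958i, |z|^2 = 11.1448
Escaped at iteration 3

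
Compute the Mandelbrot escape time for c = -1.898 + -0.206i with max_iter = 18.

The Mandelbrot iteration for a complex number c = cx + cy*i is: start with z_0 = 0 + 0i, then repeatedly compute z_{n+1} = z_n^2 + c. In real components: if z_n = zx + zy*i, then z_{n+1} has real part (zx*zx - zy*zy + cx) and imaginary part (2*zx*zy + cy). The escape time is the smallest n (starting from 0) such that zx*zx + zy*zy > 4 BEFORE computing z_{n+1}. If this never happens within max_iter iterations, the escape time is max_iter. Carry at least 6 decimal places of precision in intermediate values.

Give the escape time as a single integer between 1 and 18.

Answer: 4

Derivation:
z_0 = 0 + 0i, c = -1.8980 + -0.2060i
Iter 1: z = -1.8980 + -0.2060i, |z|^2 = 3.6448
Iter 2: z = 1.6620 + 0.5760i, |z|^2 = 3.0939
Iter 3: z = 0.5324 + 1.7085i, |z|^2 = 3.2024
Iter 4: z = -4.5336 + 1.6132i, |z|^2 = 23.1555
Escaped at iteration 4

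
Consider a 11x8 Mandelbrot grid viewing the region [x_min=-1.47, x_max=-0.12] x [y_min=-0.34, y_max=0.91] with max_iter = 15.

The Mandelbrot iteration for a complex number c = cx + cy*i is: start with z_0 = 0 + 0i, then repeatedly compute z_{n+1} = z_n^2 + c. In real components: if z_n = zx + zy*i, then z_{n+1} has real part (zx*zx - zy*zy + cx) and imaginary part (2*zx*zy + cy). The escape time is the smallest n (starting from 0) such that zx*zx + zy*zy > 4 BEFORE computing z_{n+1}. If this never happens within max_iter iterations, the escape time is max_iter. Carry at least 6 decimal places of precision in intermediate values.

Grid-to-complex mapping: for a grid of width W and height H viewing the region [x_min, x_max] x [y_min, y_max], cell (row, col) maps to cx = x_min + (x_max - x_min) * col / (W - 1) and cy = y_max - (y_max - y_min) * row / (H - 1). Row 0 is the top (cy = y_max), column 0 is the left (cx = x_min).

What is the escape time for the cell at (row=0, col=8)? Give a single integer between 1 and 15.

z_0 = 0 + 0i, c = -0.3900 + 0.9100i
Iter 1: z = -0.3900 + 0.9100i, |z|^2 = 0.9802
Iter 2: z = -1.0660 + 0.2002i, |z|^2 = 1.1764
Iter 3: z = 0.7063 + 0.4832i, |z|^2 = 0.7323
Iter 4: z = -0.1246 + 1.5925i, |z|^2 = 2.5516
Iter 5: z = -2.9105 + 0.5130i, |z|^2 = 8.7345
Escaped at iteration 5

Answer: 5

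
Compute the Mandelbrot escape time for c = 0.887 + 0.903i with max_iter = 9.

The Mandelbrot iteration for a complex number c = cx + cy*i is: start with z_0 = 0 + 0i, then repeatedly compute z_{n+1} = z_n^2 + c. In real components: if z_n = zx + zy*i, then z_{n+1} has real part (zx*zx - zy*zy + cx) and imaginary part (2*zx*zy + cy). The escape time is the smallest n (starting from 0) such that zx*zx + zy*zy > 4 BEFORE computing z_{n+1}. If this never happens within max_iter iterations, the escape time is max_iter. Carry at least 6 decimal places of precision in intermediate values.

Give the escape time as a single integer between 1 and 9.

z_0 = 0 + 0i, c = 0.8870 + 0.9030i
Iter 1: z = 0.8870 + 0.9030i, |z|^2 = 1.6022
Iter 2: z = 0.8584 + 2.5049i, |z|^2 = 7.0114
Escaped at iteration 2

Answer: 2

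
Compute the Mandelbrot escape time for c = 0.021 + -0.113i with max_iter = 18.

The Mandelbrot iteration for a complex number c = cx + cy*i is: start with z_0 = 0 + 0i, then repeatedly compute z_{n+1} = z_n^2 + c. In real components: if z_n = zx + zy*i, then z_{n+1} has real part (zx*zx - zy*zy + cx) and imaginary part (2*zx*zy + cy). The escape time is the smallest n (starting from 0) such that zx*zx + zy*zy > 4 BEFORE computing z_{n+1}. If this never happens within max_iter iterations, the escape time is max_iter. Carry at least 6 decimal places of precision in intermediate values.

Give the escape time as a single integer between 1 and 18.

Answer: 18

Derivation:
z_0 = 0 + 0i, c = 0.0210 + -0.1130i
Iter 1: z = 0.0210 + -0.1130i, |z|^2 = 0.0132
Iter 2: z = 0.0087 + -0.1177i, |z|^2 = 0.0139
Iter 3: z = 0.0072 + -0.1150i, |z|^2 = 0.0133
Iter 4: z = 0.0078 + -0.1147i, |z|^2 = 0.0132
Iter 5: z = 0.0079 + -0.1148i, |z|^2 = 0.0132
Iter 6: z = 0.0079 + -0.1148i, |z|^2 = 0.0132
Iter 7: z = 0.0079 + -0.1148i, |z|^2 = 0.0132
Iter 8: z = 0.0079 + -0.1148i, |z|^2 = 0.0132
Iter 9: z = 0.0079 + -0.1148i, |z|^2 = 0.0132
Iter 10: z = 0.0079 + -0.1148i, |z|^2 = 0.0132
Iter 11: z = 0.0079 + -0.1148i, |z|^2 = 0.0132
Iter 12: z = 0.0079 + -0.1148i, |z|^2 = 0.0132
Iter 13: z = 0.0079 + -0.1148i, |z|^2 = 0.0132
Iter 14: z = 0.0079 + -0.1148i, |z|^2 = 0.0132
Iter 15: z = 0.0079 + -0.1148i, |z|^2 = 0.0132
Iter 16: z = 0.0079 + -0.1148i, |z|^2 = 0.0132
Iter 17: z = 0.0079 + -0.1148i, |z|^2 = 0.0132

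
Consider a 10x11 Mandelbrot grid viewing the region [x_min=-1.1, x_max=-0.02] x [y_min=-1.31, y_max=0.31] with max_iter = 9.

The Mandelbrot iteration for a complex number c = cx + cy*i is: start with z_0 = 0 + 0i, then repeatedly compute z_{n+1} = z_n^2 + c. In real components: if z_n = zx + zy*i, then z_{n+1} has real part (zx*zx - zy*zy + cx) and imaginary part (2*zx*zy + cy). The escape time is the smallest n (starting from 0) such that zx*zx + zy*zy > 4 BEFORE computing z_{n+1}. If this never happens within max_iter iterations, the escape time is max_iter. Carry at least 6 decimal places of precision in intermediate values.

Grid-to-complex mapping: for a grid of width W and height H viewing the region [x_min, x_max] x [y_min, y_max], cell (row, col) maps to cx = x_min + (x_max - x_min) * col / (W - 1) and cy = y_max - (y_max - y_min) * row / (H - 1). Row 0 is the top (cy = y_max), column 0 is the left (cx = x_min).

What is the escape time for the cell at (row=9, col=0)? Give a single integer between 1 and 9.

Answer: 3

Derivation:
z_0 = 0 + 0i, c = -1.1000 + -1.1480i
Iter 1: z = -1.1000 + -1.1480i, |z|^2 = 2.5279
Iter 2: z = -1.2079 + 1.3776i, |z|^2 = 3.3568
Iter 3: z = -1.5387 + -4.4760i, |z|^2 = 22.4025
Escaped at iteration 3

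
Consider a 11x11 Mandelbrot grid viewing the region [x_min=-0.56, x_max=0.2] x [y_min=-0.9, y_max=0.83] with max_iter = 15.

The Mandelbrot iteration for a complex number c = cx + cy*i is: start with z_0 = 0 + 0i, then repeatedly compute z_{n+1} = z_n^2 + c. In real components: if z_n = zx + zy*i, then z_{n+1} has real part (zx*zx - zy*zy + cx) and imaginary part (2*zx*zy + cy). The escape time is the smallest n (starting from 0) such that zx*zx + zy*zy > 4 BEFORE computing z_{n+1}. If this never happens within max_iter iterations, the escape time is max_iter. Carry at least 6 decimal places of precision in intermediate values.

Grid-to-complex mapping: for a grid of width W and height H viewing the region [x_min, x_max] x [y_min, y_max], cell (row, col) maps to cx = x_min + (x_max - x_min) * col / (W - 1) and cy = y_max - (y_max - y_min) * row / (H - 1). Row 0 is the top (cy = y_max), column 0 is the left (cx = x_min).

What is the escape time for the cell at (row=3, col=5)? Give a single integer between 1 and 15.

Answer: 15

Derivation:
z_0 = 0 + 0i, c = -0.1800 + 0.3110i
Iter 1: z = -0.1800 + 0.3110i, |z|^2 = 0.1291
Iter 2: z = -0.2443 + 0.1990i, |z|^2 = 0.0993
Iter 3: z = -0.1599 + 0.2137i, |z|^2 = 0.0713
Iter 4: z = -0.2001 + 0.2426i, |z|^2 = 0.0989
Iter 5: z = -0.1988 + 0.2139i, |z|^2 = 0.0853
Iter 6: z = -0.1862 + 0.2259i, |z|^2 = 0.0857
Iter 7: z = -0.1964 + 0.2269i, |z|^2 = 0.0900
Iter 8: z = -0.1929 + 0.2219i, |z|^2 = 0.0865
Iter 9: z = -0.1920 + 0.2254i, |z|^2 = 0.0877
Iter 10: z = -0.1939 + 0.2244i, |z|^2 = 0.0880
Iter 11: z = -0.1928 + 0.2240i, |z|^2 = 0.0873
Iter 12: z = -0.1930 + 0.2247i, |z|^2 = 0.0877
Iter 13: z = -0.1932 + 0.2243i, |z|^2 = 0.0876
Iter 14: z = -0.1930 + 0.2243i, |z|^2 = 0.0876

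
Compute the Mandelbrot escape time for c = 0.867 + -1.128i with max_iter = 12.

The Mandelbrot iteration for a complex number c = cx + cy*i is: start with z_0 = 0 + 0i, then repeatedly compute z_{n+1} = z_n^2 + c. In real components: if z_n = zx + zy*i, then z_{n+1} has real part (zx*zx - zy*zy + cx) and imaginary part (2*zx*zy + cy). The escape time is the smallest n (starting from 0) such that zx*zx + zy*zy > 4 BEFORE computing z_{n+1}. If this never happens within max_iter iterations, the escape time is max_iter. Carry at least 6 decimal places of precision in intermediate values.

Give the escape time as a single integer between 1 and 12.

Answer: 2

Derivation:
z_0 = 0 + 0i, c = 0.8670 + -1.1280i
Iter 1: z = 0.8670 + -1.1280i, |z|^2 = 2.0241
Iter 2: z = 0.3463 + -3.0840i, |z|^2 = 9.6307
Escaped at iteration 2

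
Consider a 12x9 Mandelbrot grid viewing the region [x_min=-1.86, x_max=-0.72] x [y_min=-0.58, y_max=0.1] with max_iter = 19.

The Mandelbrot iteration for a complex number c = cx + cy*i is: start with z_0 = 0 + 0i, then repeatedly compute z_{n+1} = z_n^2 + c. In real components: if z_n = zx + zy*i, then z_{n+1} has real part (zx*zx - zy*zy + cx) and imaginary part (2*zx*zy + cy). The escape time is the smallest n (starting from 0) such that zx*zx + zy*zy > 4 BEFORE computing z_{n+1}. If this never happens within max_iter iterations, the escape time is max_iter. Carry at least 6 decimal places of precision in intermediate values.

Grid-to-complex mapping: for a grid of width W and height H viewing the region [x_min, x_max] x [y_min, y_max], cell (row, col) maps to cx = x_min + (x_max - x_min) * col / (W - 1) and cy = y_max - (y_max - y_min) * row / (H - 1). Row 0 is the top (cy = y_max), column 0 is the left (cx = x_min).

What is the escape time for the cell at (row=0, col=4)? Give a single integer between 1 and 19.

z_0 = 0 + 0i, c = -1.4455 + 0.1000i
Iter 1: z = -1.4455 + 0.1000i, |z|^2 = 2.0993
Iter 2: z = 0.6339 + -0.1891i, |z|^2 = 0.4376
Iter 3: z = -1.0794 + -0.1397i, |z|^2 = 1.1846
Iter 4: z = -0.2999 + 0.4016i, |z|^2 = 0.2512
Iter 5: z = -1.5168 + -0.1409i, |z|^2 = 2.3207
Iter 6: z = 0.8355 + 0.5274i, |z|^2 = 0.9762
Iter 7: z = -1.0255 + 0.9813i, |z|^2 = 2.0145
Iter 8: z = -1.3567 + -1.9126i, |z|^2 = 5.4985
Escaped at iteration 8

Answer: 8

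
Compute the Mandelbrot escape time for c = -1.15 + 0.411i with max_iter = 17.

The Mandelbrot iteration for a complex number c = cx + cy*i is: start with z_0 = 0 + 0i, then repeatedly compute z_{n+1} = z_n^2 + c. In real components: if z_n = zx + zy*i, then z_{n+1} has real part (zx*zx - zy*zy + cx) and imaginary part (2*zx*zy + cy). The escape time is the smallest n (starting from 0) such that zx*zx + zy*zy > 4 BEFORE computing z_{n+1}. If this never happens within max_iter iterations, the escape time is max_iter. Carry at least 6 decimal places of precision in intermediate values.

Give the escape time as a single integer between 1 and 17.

z_0 = 0 + 0i, c = -1.1500 + 0.4110i
Iter 1: z = -1.1500 + 0.4110i, |z|^2 = 1.4914
Iter 2: z = 0.0036 + -0.5343i, |z|^2 = 0.2855
Iter 3: z = -1.4355 + 0.4072i, |z|^2 = 2.2263
Iter 4: z = 0.7448 + -0.7580i, |z|^2 = 1.1292
Iter 5: z = -1.1698 + -0.7180i, |z|^2 = 1.8841
Iter 6: z = -0.2970 + 2.0909i, |z|^2 = 4.4603
Escaped at iteration 6

Answer: 6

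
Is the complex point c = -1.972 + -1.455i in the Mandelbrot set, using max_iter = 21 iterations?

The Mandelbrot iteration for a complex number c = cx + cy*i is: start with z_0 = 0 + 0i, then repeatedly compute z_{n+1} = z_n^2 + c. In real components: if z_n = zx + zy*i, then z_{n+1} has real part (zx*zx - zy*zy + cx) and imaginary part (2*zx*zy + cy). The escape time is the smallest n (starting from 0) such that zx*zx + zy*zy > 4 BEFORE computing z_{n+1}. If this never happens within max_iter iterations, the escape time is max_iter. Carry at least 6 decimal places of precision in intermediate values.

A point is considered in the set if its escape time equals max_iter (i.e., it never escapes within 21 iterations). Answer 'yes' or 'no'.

Answer: no

Derivation:
z_0 = 0 + 0i, c = -1.9720 + -1.4550i
Iter 1: z = -1.9720 + -1.4550i, |z|^2 = 6.0058
Escaped at iteration 1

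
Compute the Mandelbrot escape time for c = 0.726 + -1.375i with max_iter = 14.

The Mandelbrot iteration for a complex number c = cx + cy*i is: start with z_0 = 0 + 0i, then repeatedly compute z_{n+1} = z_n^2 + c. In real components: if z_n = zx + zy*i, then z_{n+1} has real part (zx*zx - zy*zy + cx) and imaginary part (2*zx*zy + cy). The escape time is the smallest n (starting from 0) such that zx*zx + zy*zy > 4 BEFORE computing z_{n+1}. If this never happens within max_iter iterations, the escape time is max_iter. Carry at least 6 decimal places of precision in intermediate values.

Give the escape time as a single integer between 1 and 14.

Answer: 2

Derivation:
z_0 = 0 + 0i, c = 0.7260 + -1.3750i
Iter 1: z = 0.7260 + -1.3750i, |z|^2 = 2.4177
Iter 2: z = -0.6375 + -3.3715i, |z|^2 = 11.7735
Escaped at iteration 2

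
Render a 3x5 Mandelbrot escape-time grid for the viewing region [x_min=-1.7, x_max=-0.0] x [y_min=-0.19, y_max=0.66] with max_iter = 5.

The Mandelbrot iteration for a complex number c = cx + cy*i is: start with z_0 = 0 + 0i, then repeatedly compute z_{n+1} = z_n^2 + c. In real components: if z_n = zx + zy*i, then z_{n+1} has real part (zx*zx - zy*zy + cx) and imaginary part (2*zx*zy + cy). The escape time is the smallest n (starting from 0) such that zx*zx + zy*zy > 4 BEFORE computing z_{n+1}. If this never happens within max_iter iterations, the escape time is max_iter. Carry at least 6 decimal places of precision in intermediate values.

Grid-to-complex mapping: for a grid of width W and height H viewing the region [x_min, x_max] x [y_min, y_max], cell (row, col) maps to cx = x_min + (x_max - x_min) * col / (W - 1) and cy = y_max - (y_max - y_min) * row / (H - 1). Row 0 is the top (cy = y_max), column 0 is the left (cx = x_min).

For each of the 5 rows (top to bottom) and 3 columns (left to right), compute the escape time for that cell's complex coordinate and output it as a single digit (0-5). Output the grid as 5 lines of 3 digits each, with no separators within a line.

Answer: 345
355
455
555
455

Derivation:
(row=0, col=0): c = -1.7000 + 0.6600i → escape time 3
(row=0, col=1): c = -0.8500 + 0.6600i → escape time 4
(row=0, col=2): c = 0.0000 + 0.6600i → escape time 5
(row=1, col=0): c = -1.7000 + 0.4475i → escape time 3
(row=1, col=1): c = -0.8500 + 0.4475i → escape time 5
(row=1, col=2): c = 0.0000 + 0.4475i → escape time 5
(row=2, col=0): c = -1.7000 + 0.2350i → escape time 4
(row=2, col=1): c = -0.8500 + 0.2350i → escape time 5
(row=2, col=2): c = 0.0000 + 0.2350i → escape time 5
(row=3, col=0): c = -1.7000 + 0.0225i → escape time 5
(row=3, col=1): c = -0.8500 + 0.0225i → escape time 5
(row=3, col=2): c = 0.0000 + 0.0225i → escape time 5
(row=4, col=0): c = -1.7000 + -0.1900i → escape time 4
(row=4, col=1): c = -0.8500 + -0.1900i → escape time 5
(row=4, col=2): c = 0.0000 + -0.1900i → escape time 5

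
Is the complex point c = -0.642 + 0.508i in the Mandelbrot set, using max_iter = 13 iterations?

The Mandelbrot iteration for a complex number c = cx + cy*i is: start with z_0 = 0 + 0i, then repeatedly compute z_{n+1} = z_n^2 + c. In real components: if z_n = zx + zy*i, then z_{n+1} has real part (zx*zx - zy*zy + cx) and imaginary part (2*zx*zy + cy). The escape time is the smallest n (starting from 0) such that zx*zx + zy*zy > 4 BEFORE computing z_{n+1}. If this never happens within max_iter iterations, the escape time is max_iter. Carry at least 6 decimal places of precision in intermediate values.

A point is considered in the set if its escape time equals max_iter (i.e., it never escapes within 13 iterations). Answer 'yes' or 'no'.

z_0 = 0 + 0i, c = -0.6420 + 0.5080i
Iter 1: z = -0.6420 + 0.5080i, |z|^2 = 0.6702
Iter 2: z = -0.4879 + -0.1443i, |z|^2 = 0.2589
Iter 3: z = -0.4248 + 0.6488i, |z|^2 = 0.6013
Iter 4: z = -0.8825 + -0.0432i, |z|^2 = 0.7806
Iter 5: z = 0.1349 + 0.5842i, |z|^2 = 0.3595
Iter 6: z = -0.9651 + 0.6656i, |z|^2 = 1.3744
Iter 7: z = -0.1537 + -0.7768i, |z|^2 = 0.6270
Iter 8: z = -1.2217 + 0.7468i, |z|^2 = 2.0504
Iter 9: z = 0.2929 + -1.3168i, |z|^2 = 1.8198
Iter 10: z = -2.2903 + -0.2634i, |z|^2 = 5.3147
Escaped at iteration 10

Answer: no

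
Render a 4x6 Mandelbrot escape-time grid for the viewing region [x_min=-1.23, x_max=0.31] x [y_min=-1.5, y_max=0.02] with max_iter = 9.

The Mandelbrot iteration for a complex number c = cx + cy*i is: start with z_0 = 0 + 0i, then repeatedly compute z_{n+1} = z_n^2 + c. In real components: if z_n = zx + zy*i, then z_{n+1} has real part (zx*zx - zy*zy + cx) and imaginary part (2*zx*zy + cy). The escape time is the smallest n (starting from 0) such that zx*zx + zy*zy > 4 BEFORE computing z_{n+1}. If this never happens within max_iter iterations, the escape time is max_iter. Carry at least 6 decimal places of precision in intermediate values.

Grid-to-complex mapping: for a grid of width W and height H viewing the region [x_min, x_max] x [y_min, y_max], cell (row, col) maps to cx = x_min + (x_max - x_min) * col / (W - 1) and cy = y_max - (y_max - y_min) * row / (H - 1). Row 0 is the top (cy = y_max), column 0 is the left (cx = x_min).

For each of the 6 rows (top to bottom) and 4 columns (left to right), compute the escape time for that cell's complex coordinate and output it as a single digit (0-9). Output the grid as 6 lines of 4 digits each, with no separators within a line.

Answer: 9999
9999
3699
3494
2332
2222

Derivation:
(row=0, col=0): c = -1.2300 + 0.0200i → escape time 9
(row=0, col=1): c = -0.7167 + 0.0200i → escape time 9
(row=0, col=2): c = -0.2033 + 0.0200i → escape time 9
(row=0, col=3): c = 0.3100 + 0.0200i → escape time 9
(row=1, col=0): c = -1.2300 + -0.2840i → escape time 9
(row=1, col=1): c = -0.7167 + -0.2840i → escape time 9
(row=1, col=2): c = -0.2033 + -0.2840i → escape time 9
(row=1, col=3): c = 0.3100 + -0.2840i → escape time 9
(row=2, col=0): c = -1.2300 + -0.5880i → escape time 3
(row=2, col=1): c = -0.7167 + -0.5880i → escape time 6
(row=2, col=2): c = -0.2033 + -0.5880i → escape time 9
(row=2, col=3): c = 0.3100 + -0.5880i → escape time 9
(row=3, col=0): c = -1.2300 + -0.8920i → escape time 3
(row=3, col=1): c = -0.7167 + -0.8920i → escape time 4
(row=3, col=2): c = -0.2033 + -0.8920i → escape time 9
(row=3, col=3): c = 0.3100 + -0.8920i → escape time 4
(row=4, col=0): c = -1.2300 + -1.1960i → escape time 2
(row=4, col=1): c = -0.7167 + -1.1960i → escape time 3
(row=4, col=2): c = -0.2033 + -1.1960i → escape time 3
(row=4, col=3): c = 0.3100 + -1.1960i → escape time 2
(row=5, col=0): c = -1.2300 + -1.5000i → escape time 2
(row=5, col=1): c = -0.7167 + -1.5000i → escape time 2
(row=5, col=2): c = -0.2033 + -1.5000i → escape time 2
(row=5, col=3): c = 0.3100 + -1.5000i → escape time 2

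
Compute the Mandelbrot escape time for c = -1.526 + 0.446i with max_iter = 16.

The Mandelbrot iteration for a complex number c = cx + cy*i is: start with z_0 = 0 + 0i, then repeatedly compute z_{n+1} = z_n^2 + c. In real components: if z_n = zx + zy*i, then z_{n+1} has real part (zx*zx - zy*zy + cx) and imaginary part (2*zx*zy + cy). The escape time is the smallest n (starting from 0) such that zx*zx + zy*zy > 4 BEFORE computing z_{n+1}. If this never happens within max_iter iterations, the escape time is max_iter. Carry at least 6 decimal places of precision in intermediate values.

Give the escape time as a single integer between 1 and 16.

z_0 = 0 + 0i, c = -1.5260 + 0.4460i
Iter 1: z = -1.5260 + 0.4460i, |z|^2 = 2.5276
Iter 2: z = 0.6038 + -0.9152i, |z|^2 = 1.2021
Iter 3: z = -1.9991 + -0.6591i, |z|^2 = 4.4306
Escaped at iteration 3

Answer: 3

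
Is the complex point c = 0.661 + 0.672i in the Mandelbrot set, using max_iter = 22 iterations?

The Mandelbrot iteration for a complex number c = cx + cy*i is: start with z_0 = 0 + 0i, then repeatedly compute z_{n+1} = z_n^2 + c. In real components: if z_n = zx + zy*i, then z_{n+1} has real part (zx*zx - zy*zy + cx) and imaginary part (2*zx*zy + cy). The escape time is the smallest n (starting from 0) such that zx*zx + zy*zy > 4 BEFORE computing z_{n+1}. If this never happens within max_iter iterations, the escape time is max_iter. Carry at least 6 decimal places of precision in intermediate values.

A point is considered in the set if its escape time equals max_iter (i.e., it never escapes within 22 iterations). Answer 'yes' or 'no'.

z_0 = 0 + 0i, c = 0.6610 + 0.6720i
Iter 1: z = 0.6610 + 0.6720i, |z|^2 = 0.8885
Iter 2: z = 0.6463 + 1.5604i, |z|^2 = 2.8525
Iter 3: z = -1.3560 + 2.6891i, |z|^2 = 9.0699
Escaped at iteration 3

Answer: no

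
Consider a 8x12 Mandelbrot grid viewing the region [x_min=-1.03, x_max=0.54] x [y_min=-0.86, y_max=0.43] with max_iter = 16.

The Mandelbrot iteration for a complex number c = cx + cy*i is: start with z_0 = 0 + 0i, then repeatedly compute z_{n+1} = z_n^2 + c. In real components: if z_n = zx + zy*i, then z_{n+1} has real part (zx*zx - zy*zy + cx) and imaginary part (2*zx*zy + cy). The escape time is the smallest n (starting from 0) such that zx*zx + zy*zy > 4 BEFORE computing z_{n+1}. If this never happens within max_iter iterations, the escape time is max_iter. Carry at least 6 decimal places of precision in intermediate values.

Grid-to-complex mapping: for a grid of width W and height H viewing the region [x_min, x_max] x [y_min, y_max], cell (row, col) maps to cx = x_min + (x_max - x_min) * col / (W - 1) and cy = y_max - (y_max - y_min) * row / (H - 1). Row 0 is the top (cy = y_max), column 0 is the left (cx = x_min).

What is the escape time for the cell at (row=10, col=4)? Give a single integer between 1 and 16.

z_0 = 0 + 0i, c = -0.1329 + -0.7427i
Iter 1: z = -0.1329 + -0.7427i, |z|^2 = 0.5693
Iter 2: z = -0.6668 + -0.5454i, |z|^2 = 0.7421
Iter 3: z = 0.0144 + -0.0154i, |z|^2 = 0.0004
Iter 4: z = -0.1329 + -0.7432i, |z|^2 = 0.5700
Iter 5: z = -0.6675 + -0.5452i, |z|^2 = 0.7428
Iter 6: z = 0.0154 + -0.0149i, |z|^2 = 0.0005
Iter 7: z = -0.1328 + -0.7432i, |z|^2 = 0.5700
Iter 8: z = -0.6675 + -0.5453i, |z|^2 = 0.7429
Iter 9: z = 0.0154 + -0.0147i, |z|^2 = 0.0005
Iter 10: z = -0.1328 + -0.7432i, |z|^2 = 0.5700
Iter 11: z = -0.6675 + -0.5453i, |z|^2 = 0.7429
Iter 12: z = 0.0154 + -0.0147i, |z|^2 = 0.0005
Iter 13: z = -0.1328 + -0.7432i, |z|^2 = 0.5700
Iter 14: z = -0.6675 + -0.5453i, |z|^2 = 0.7429
Iter 15: z = 0.0154 + -0.0147i, |z|^2 = 0.0005

Answer: 16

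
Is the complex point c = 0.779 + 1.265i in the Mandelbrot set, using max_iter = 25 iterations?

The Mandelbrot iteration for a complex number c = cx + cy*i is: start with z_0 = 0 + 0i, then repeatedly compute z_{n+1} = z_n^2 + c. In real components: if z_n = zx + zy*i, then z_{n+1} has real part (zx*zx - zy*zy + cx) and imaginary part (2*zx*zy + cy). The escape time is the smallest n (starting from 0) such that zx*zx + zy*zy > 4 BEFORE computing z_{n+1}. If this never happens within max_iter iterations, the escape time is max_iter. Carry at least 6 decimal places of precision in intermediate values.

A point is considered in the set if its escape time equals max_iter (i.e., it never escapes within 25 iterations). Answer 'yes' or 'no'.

z_0 = 0 + 0i, c = 0.7790 + 1.2650i
Iter 1: z = 0.7790 + 1.2650i, |z|^2 = 2.2071
Iter 2: z = -0.2144 + 3.2359i, |z|^2 = 10.5168
Escaped at iteration 2

Answer: no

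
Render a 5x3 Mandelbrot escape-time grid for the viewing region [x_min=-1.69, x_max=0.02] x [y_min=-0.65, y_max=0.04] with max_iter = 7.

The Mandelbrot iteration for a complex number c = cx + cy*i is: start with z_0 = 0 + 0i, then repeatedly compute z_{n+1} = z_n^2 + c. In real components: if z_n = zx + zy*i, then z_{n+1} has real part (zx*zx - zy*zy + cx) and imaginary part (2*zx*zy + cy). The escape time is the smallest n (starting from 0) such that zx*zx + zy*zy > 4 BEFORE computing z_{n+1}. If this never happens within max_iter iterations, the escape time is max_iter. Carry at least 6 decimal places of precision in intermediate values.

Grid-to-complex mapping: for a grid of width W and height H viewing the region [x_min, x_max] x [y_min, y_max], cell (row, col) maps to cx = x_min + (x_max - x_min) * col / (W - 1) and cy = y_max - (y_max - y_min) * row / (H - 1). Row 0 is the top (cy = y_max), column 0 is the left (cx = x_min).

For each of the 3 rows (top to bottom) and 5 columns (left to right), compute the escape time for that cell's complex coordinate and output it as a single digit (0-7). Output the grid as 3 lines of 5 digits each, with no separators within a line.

Answer: 77777
47777
33577

Derivation:
(row=0, col=0): c = -1.6900 + 0.0400i → escape time 7
(row=0, col=1): c = -1.2625 + 0.0400i → escape time 7
(row=0, col=2): c = -0.8350 + 0.0400i → escape time 7
(row=0, col=3): c = -0.4075 + 0.0400i → escape time 7
(row=0, col=4): c = 0.0200 + 0.0400i → escape time 7
(row=1, col=0): c = -1.6900 + -0.3050i → escape time 4
(row=1, col=1): c = -1.2625 + -0.3050i → escape time 7
(row=1, col=2): c = -0.8350 + -0.3050i → escape time 7
(row=1, col=3): c = -0.4075 + -0.3050i → escape time 7
(row=1, col=4): c = 0.0200 + -0.3050i → escape time 7
(row=2, col=0): c = -1.6900 + -0.6500i → escape time 3
(row=2, col=1): c = -1.2625 + -0.6500i → escape time 3
(row=2, col=2): c = -0.8350 + -0.6500i → escape time 5
(row=2, col=3): c = -0.4075 + -0.6500i → escape time 7
(row=2, col=4): c = 0.0200 + -0.6500i → escape time 7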